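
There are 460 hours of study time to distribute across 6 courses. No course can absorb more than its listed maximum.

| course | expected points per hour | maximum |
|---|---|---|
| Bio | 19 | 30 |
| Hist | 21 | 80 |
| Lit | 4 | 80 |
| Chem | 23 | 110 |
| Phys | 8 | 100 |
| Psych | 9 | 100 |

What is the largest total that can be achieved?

6640

Highest expected points per hour first: Chem 23 > Hist 21 > Bio 19 > Psych 9 > Phys 8 > Lit 4.
Give Chem 110 to hit its cap of 110 — 350 left.
Give Hist 80 to hit its cap of 80 — 270 left.
Give Bio 30 to hit its cap of 30 — 240 left.
Psych takes 100 to reach its cap of 100 — 140 left.
Phys: +100 to 100 (cap) — 40 left.
Lit: +40 (room for 80) → 40. Pool exhausted.
Total = 19×30 + 21×80 + 4×40 + 23×110 + 8×100 + 9×100 = 6640.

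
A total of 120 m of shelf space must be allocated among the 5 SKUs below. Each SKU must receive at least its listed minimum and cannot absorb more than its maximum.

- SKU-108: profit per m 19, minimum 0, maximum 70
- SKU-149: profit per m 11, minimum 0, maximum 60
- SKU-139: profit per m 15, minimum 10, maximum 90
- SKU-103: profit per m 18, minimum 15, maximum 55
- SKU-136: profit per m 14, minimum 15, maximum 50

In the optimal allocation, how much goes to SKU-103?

Meeting every minimum uses 0+0+10+15+15 = 40 m, leaving 80.
Rank by profit per m: SKU-108 19 > SKU-103 18 > SKU-139 15 > SKU-136 14 > SKU-149 11.
SKU-108 takes 70 more to reach its cap of 70 — 10 left.
SKU-103 has room for 40 more but only 10 remain, so it gets 25.

25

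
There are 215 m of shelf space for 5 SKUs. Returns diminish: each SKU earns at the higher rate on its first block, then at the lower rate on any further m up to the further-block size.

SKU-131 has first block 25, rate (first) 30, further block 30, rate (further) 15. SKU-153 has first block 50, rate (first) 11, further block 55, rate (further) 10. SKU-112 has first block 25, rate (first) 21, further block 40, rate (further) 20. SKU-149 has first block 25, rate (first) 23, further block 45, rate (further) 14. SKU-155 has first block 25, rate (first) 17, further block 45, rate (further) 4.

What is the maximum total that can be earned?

4155

Treat each block as its own option and order by rate: SKU-131/T1 30 > SKU-149/T1 23 > SKU-112/T1 21 > SKU-112/T2 20 > SKU-155/T1 17 > SKU-131/T2 15 > SKU-149/T2 14 > SKU-153/T1 11 > SKU-153/T2 10 > SKU-155/T2 4.
Fill SKU-131 T1 block (25 at 30) ; 190 left.
SKU-149/T1 (23): +25 ; 165 left.
Fill SKU-112 T1 block (25 at 21) ; 140 left.
Fill SKU-112 T2 block (40 at 20) ; 100 left.
Fill SKU-155 T1 block (25 at 17) ; 75 left.
SKU-131/T2 (15): +30 ; 45 left.
SKU-149 T2 at 14: fill all 45 ; 0 left.
Total = 30×25 + 23×25 + 21×25 + 20×40 + 17×25 + 15×30 + 14×45 = 4155.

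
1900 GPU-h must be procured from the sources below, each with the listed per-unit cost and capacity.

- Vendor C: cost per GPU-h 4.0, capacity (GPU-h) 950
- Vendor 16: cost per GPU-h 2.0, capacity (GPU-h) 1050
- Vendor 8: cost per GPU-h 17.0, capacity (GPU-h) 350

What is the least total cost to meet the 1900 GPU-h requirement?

5500

Cheapest first:
Vendor 16 at 2.0: take all 1050 GPU-h ; 850 still needed.
Vendor C (4.0): take the remaining 850 ; done.
Vendor 8: unused.
Cost = 1050×2.0 + 850×4.0 = 5500.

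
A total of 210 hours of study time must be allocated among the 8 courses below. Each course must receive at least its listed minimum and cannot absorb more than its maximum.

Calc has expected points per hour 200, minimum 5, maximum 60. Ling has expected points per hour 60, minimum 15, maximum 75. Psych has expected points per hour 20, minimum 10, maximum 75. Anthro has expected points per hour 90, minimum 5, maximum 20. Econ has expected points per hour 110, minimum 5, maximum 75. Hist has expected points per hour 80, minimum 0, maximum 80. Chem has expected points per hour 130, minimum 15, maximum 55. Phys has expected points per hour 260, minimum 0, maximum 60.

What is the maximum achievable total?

Meeting every minimum uses 5+15+10+5+5+0+15+0 = 55 hours, leaving 155.
Order the courses by expected points per hour: Phys 260 > Calc 200 > Chem 130 > Econ 110 > Anthro 90 > Hist 80 > Ling 60 > Psych 20.
Phys takes 60 more to reach its cap of 60 — 95 left.
Calc takes 55 more to reach its cap of 60 — 40 left.
Chem: +40 to 55 (cap) — 0 left.
Total = 200×60 + 60×15 + 20×10 + 90×5 + 110×5 + 130×55 + 260×60 = 36850.

36850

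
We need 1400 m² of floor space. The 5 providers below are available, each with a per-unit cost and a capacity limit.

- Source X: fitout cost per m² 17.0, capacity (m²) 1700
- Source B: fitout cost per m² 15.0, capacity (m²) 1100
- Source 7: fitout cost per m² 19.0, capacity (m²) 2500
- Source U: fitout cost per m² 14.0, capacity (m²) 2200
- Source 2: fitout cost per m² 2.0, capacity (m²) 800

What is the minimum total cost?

10000

Use providers in increasing cost order.
Take 800 from Source 2 at 2.0 ; need 600 more.
Take 600 from Source U at 14.0 to finish.
Source B, Source X, Source 7: unused.
Cost = 800×2.0 + 600×14.0 = 10000.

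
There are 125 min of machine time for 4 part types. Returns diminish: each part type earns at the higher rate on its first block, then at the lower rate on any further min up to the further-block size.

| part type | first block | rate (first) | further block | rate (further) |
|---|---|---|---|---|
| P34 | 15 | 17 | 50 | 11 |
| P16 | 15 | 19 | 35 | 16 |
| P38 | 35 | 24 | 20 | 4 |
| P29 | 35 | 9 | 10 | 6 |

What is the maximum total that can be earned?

2215

Treat each block as its own option and order by rate: P38/T1 24 > P16/T1 19 > P34/T1 17 > P16/T2 16 > P34/T2 11 > P29/T1 9 > P29/T2 6 > P38/T2 4.
P38/T1 (24): +35 → 90 left.
P16/T1 (19): +15 → 75 left.
P34 T1 at 17: fill all 15 → 60 left.
P16/T2 (16): +35 → 25 left.
25 remain; put them into P34 T2 at 11.
Total = 24×35 + 19×15 + 17×15 + 16×35 + 11×25 = 2215.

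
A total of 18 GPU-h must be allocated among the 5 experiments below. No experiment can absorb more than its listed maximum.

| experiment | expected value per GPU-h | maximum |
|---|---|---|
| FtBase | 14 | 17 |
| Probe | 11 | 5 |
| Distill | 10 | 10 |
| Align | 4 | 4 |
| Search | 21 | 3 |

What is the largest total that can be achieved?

Order the experiments by expected value per GPU-h: Search 21 > FtBase 14 > Probe 11 > Distill 10 > Align 4.
Give Search 3 to hit its cap of 3 — 15 left.
FtBase has room for 17 but only 15 remain, so it gets 15.
Total = 14×15 + 21×3 = 273.

273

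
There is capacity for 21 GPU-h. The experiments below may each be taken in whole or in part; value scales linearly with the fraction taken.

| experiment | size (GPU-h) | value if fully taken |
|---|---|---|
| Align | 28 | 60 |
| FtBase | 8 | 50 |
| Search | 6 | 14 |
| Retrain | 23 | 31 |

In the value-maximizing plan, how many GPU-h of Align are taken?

7

Best value per unit of size first: FtBase 50/8≈6.25, Search 14/6≈2.33, Align 60/28≈2.14, Retrain 31/23≈1.35.
FtBase: take in full, 8 GPU-h for value 50 → 13 left.
Search: take in full, 6 GPU-h for value 14 → 7 left.
7 GPU-h left: a 7/28 share of Align gives 60×7/28 = 15.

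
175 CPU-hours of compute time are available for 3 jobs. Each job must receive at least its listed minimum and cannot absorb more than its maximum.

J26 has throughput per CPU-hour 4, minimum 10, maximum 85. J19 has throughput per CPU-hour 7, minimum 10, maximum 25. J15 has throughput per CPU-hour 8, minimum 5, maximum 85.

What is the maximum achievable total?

1115

Meeting every minimum uses 10+10+5 = 25 CPU-hours, leaving 150.
Highest throughput per CPU-hour first: J15 8 > J19 7 > J26 4.
J15: +80 to 85 (cap) → 70 left.
Give J19 15 more to hit its cap of 25 → 55 left.
J26: +55 (room for 75) → 65. Pool exhausted.
Total = 4×65 + 7×25 + 8×85 = 1115.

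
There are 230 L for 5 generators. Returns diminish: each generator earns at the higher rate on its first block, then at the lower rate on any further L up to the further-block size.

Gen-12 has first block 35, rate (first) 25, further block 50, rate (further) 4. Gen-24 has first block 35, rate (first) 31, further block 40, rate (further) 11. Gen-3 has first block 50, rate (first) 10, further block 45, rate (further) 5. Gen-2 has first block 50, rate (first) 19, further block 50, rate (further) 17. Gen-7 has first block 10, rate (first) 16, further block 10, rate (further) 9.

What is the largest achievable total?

Treat each block as its own option and order by rate: Gen-24/tier1 31 > Gen-12/tier1 25 > Gen-2/tier1 19 > Gen-2/tier2 17 > Gen-7/tier1 16 > Gen-24/tier2 11 > Gen-3/tier1 10 > Gen-7/tier2 9 > Gen-3/tier2 5 > Gen-12/tier2 4.
Gen-24/tier1 (31): +35 → 195 left.
Gen-12 tier1 at 25: fill all 35 → 160 left.
Gen-2 tier1 at 19: fill all 50 → 110 left.
Gen-2 tier2 at 17: fill all 50 → 60 left.
Gen-7 tier1 at 16: fill all 10 → 50 left.
Gen-24/tier2 (11): +40 → 10 left.
10 remain; put them into Gen-3 tier1 at 10.
Total = 31×35 + 25×35 + 19×50 + 17×50 + 16×10 + 11×40 + 10×10 = 4460.

4460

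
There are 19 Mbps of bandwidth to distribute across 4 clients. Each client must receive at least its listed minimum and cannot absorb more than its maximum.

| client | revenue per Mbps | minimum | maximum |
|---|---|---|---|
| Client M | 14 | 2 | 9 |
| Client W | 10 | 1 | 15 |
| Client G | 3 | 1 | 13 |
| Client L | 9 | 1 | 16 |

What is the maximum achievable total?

218

Meeting every minimum uses 2+1+1+1 = 5 Mbps, leaving 14.
Rank by revenue per Mbps: Client M 14 > Client W 10 > Client L 9 > Client G 3.
Give Client M 7 more to hit its cap of 9 ; 7 left.
Only 7 left; Client W takes them to reach 8.
Total = 14×9 + 10×8 + 3×1 + 9×1 = 218.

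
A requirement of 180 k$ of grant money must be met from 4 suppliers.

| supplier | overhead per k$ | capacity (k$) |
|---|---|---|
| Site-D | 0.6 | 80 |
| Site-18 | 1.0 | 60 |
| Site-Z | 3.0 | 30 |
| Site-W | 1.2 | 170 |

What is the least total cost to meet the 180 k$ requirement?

Fill from the cheapest supplier first.
Take 80 from Site-D at 0.6 — need 100 more.
Site-18 at 1.0: take all 60 k$ — 40 still needed.
Site-W (1.2): take the remaining 40 — done.
Site-Z: unused.
Cost = 80×0.6 + 60×1.0 + 40×1.2 = 156.

156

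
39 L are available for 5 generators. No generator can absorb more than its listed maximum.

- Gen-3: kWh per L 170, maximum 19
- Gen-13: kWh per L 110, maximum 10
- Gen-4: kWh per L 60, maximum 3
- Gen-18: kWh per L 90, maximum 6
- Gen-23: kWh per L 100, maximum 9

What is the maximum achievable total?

5320

Order the generators by kWh per L: Gen-3 170 > Gen-13 110 > Gen-23 100 > Gen-18 90 > Gen-4 60.
Gen-3: +19 to 19 (cap) ; 20 left.
Gen-13 takes 10 to reach its cap of 10 ; 10 left.
Gen-23: +9 to 9 (cap) ; 1 left.
Only 1 left; Gen-18 takes them to reach 1.
Total = 170×19 + 110×10 + 90×1 + 100×9 = 5320.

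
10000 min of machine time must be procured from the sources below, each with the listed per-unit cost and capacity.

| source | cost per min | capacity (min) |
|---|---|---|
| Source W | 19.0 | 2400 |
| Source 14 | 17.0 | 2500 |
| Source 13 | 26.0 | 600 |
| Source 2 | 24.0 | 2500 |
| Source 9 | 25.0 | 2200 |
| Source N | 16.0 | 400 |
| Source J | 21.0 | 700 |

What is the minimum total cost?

Use sources in increasing cost order.
Source N at 16.0: take all 400 min — 9600 still needed.
Source 14 (17.0): use full 2500 — 7100 min to go.
Source W at 19.0: take all 2400 min — 4700 still needed.
Source J (21.0): use full 700 — 4000 min to go.
Source 2 (24.0): use full 2500 — 1500 min to go.
Source 9 at 25.0: take 1500 of its 2200 — requirement met.
Source 13: unused.
Cost = 400×16.0 + 2500×17.0 + 2400×19.0 + 700×21.0 + 2500×24.0 + 1500×25.0 = 206700.

206700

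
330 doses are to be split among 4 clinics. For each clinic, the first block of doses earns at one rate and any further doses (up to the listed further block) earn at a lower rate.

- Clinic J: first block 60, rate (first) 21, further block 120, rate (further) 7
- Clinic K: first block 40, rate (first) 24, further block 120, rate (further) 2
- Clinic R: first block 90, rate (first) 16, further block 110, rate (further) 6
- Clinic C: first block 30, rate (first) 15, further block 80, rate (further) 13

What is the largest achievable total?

5360

Rank every tier by rate: Clinic K/first 24 > Clinic J/first 21 > Clinic R/first 16 > Clinic C/first 15 > Clinic C/second 13 > Clinic J/second 7 > Clinic R/second 6 > Clinic K/second 2.
Fill Clinic K first block (40 at 24) ; 290 left.
Clinic J/first (21): +60 ; 230 left.
Clinic R/first (16): +90 ; 140 left.
Clinic C/first (15): +30 ; 110 left.
Clinic C second at 13: fill all 80 ; 30 left.
30 remain; put them into Clinic J second at 7.
Total = 24×40 + 21×60 + 16×90 + 15×30 + 13×80 + 7×30 = 5360.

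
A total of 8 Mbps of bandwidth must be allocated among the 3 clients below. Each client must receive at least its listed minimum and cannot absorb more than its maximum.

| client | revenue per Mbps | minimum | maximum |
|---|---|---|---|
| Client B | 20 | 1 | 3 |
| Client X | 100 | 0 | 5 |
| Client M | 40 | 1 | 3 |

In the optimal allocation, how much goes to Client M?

Meeting every minimum uses 1+0+1 = 2 Mbps, leaving 6.
Highest revenue per Mbps first: Client X 100 > Client M 40 > Client B 20.
Client X: +5 to 5 (cap) — 1 left.
Client M has room for 2 more but only 1 remain, so it gets 2.

2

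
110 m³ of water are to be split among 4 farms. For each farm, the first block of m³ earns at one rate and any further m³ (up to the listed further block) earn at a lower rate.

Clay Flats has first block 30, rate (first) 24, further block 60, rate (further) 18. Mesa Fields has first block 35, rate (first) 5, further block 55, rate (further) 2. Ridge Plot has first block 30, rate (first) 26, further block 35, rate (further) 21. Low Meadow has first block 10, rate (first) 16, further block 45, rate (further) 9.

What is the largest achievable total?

Order all 8 blocks by rate: Ridge Plot/T1 26 > Clay Flats/T1 24 > Ridge Plot/T2 21 > Clay Flats/T2 18 > Low Meadow/T1 16 > Low Meadow/T2 9 > Mesa Fields/T1 5 > Mesa Fields/T2 2.
Ridge Plot T1 at 26: fill all 30 → 80 left.
Fill Clay Flats T1 block (30 at 24) → 50 left.
Ridge Plot/T2 (21): +35 → 15 left.
15 remain; put them into Clay Flats T2 at 18.
Total = 26×30 + 24×30 + 21×35 + 18×15 = 2505.

2505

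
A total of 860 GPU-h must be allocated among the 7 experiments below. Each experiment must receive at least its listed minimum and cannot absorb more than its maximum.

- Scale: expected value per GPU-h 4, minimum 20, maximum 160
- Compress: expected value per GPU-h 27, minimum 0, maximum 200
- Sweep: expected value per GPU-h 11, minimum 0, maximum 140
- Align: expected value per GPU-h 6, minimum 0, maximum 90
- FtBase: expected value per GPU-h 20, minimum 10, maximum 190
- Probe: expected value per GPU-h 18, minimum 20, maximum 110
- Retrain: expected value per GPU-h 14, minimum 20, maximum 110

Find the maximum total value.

Meeting every minimum uses 20+0+0+0+10+20+20 = 70 GPU-h, leaving 790.
Order the experiments by expected value per GPU-h: Compress 27 > FtBase 20 > Probe 18 > Retrain 14 > Sweep 11 > Align 6 > Scale 4.
Compress takes 200 more to reach its cap of 200 → 590 left.
Give FtBase 180 more to hit its cap of 190 → 410 left.
Probe: +90 to 110 (cap) → 320 left.
Retrain: +90 to 110 (cap) → 230 left.
Sweep: +140 to 140 (cap) → 90 left.
Give Align 90 more to hit its cap of 90 → 0 left.
Total = 4×20 + 27×200 + 11×140 + 6×90 + 20×190 + 18×110 + 14×110 = 14880.

14880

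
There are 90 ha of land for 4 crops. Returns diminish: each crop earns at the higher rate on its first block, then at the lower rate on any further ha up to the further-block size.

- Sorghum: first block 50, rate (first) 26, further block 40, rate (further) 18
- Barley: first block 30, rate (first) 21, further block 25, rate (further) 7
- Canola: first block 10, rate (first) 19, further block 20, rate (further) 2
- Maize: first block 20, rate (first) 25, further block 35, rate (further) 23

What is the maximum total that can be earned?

2260

Order all 8 blocks by rate: Sorghum/first 26 > Maize/first 25 > Maize/second 23 > Barley/first 21 > Canola/first 19 > Sorghum/second 18 > Barley/second 7 > Canola/second 2.
Sorghum first at 26: fill all 50 ; 40 left.
Maize first at 25: fill all 20 ; 20 left.
Maize second at 23: only 20 left, fill 20.
Total = 26×50 + 25×20 + 23×20 = 2260.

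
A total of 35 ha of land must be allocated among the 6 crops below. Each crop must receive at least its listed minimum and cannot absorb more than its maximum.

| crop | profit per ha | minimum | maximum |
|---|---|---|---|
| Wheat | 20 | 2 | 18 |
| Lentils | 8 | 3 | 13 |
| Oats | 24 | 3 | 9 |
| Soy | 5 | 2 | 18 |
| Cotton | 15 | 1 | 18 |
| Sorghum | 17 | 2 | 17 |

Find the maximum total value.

Meeting every minimum uses 2+3+3+2+1+2 = 13 ha, leaving 22.
Order the crops by profit per ha: Oats 24 > Wheat 20 > Sorghum 17 > Cotton 15 > Lentils 8 > Soy 5.
Oats takes 6 more to reach its cap of 9 → 16 left.
Wheat: +16 to 18 (cap) → 0 left.
Total = 20×18 + 8×3 + 24×9 + 5×2 + 15×1 + 17×2 = 659.

659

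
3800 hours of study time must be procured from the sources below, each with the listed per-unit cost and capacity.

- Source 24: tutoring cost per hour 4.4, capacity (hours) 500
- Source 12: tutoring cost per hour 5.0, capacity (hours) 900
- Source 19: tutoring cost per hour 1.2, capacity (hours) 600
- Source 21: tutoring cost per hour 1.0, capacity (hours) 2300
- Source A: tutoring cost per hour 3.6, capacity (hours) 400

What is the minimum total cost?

6660

Fill from the cheapest source first.
Take 2300 from Source 21 at 1.0 ; need 1500 more.
Take 600 from Source 19 at 1.2 ; need 900 more.
Take 400 from Source A at 3.6 ; need 500 more.
Source 24 at 4.4: take all 500 hours ; 0 still needed.
Source 12: unused.
Cost = 2300×1.0 + 600×1.2 + 400×3.6 + 500×4.4 = 6660.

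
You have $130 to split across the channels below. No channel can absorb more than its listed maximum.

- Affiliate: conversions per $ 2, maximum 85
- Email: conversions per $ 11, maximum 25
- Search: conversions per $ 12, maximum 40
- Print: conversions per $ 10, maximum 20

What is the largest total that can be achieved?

Highest conversions per $ first: Search 12 > Email 11 > Print 10 > Affiliate 2.
Search: +40 to 40 (cap) → 90 left.
Email: +25 to 25 (cap) → 65 left.
Give Print 20 to hit its cap of 20 → 45 left.
Affiliate has room for 85 but only 45 remain, so it gets 45.
Total = 2×45 + 11×25 + 12×40 + 10×20 = 1045.

1045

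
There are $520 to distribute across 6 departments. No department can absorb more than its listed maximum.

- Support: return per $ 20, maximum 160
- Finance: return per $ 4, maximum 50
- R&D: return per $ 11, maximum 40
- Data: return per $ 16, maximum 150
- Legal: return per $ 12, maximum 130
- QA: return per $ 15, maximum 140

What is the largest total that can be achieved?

Order the departments by return per $: Support 20 > Data 16 > QA 15 > Legal 12 > R&D 11 > Finance 4.
Give Support 160 to hit its cap of 160 — 360 left.
Data takes 150 to reach its cap of 150 — 210 left.
QA: +140 to 140 (cap) — 70 left.
Legal: +70 (room for 130) → 70. Pool exhausted.
Total = 20×160 + 16×150 + 12×70 + 15×140 = 8540.

8540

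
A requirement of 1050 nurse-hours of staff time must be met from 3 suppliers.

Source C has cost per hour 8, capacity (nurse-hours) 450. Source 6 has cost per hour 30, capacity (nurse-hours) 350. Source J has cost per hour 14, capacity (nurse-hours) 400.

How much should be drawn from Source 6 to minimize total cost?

200

Use suppliers in increasing cost order.
Source C (8): use full 450 — 600 nurse-hours to go.
Source J at 14: take all 400 nurse-hours — 200 still needed.
Source 6 at 30: take 200 of its 350 — requirement met.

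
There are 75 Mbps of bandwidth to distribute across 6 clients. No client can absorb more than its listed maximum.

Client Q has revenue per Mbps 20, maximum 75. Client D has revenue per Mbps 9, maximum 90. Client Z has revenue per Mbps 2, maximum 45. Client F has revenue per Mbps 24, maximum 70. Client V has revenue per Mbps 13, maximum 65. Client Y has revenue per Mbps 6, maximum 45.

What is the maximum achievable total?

1780

Highest revenue per Mbps first: Client F 24 > Client Q 20 > Client V 13 > Client D 9 > Client Y 6 > Client Z 2.
Client F takes 70 to reach its cap of 70 → 5 left.
Only 5 left; Client Q takes them to reach 5.
Total = 20×5 + 24×70 = 1780.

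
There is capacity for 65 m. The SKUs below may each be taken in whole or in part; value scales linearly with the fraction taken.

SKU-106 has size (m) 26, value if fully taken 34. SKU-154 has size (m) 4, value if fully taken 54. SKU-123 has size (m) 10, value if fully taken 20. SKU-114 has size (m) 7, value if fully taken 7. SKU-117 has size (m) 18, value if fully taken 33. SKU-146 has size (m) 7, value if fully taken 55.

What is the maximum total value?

196

Rank by value-to-size ratio: SKU-154 54/4≈13.5, SKU-146 55/7≈7.86, SKU-123 20/10≈2, SKU-117 33/18≈1.83, SKU-106 34/26≈1.31, SKU-114 7/7≈1.
Take all of SKU-154 (4 m, value 54) ; 61 m left.
All 7 m of SKU-146 fit (value 55) ; 54 remain.
All 10 m of SKU-123 fit (value 20) ; 44 remain.
Take all of SKU-117 (18 m, value 33) ; 26 m left.
SKU-106: take in full, 26 m for value 34 ; 0 left.
Total value = 196.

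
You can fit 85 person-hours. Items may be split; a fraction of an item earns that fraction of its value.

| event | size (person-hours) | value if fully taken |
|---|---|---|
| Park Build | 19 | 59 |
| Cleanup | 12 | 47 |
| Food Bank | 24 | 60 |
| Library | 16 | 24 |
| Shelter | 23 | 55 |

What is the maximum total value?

231.5

Rank by value-to-size ratio: Cleanup 47/12≈3.92, Park Build 59/19≈3.11, Food Bank 60/24≈2.5, Shelter 55/23≈2.39, Library 24/16≈1.5.
Cleanup: take in full, 12 person-hours for value 47 — 73 left.
Park Build: take in full, 19 person-hours for value 59 — 54 left.
Take all of Food Bank (24 person-hours, value 60) — 30 person-hours left.
Shelter: take in full, 23 person-hours for value 55 — 7 left.
Fill the last 7 person-hours with part of Library: 7/16 of it earns 10.5.
Total value = 231.5.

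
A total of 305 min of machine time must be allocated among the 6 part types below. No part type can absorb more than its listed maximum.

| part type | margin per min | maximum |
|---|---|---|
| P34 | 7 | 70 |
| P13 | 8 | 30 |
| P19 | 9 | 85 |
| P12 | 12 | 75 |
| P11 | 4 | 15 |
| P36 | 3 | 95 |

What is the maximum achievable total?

2545

Order the part types by margin per min: P12 12 > P19 9 > P13 8 > P34 7 > P11 4 > P36 3.
P12 takes 75 to reach its cap of 75 ; 230 left.
Give P19 85 to hit its cap of 85 ; 145 left.
P13: +30 to 30 (cap) ; 115 left.
P34 takes 70 to reach its cap of 70 ; 45 left.
Give P11 15 to hit its cap of 15 ; 30 left.
Only 30 left; P36 takes them to reach 30.
Total = 7×70 + 8×30 + 9×85 + 12×75 + 4×15 + 3×30 = 2545.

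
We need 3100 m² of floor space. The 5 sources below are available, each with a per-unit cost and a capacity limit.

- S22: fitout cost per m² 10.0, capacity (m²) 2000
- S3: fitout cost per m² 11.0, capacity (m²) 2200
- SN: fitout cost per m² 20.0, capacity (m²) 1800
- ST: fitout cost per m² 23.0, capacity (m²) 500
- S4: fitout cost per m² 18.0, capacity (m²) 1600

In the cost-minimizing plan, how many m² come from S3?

1100

Cheapest first:
S22 (10.0): use full 2000 — 1100 m² to go.
Take 1100 from S3 at 11.0 to finish.
S4, SN, ST: unused.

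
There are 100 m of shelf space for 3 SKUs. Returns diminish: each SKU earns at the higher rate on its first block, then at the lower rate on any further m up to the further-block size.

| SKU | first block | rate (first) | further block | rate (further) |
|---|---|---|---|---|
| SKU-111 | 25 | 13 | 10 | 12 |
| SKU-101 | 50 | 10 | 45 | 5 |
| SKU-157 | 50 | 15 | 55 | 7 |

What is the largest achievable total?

1345

Order all 6 blocks by rate: SKU-157/T1 15 > SKU-111/T1 13 > SKU-111/T2 12 > SKU-101/T1 10 > SKU-157/T2 7 > SKU-101/T2 5.
SKU-157/T1 (15): +50 → 50 left.
SKU-111/T1 (13): +25 → 25 left.
SKU-111 T2 at 12: fill all 10 → 15 left.
SKU-101 T1 at 10: only 15 left, fill 15.
Total = 15×50 + 13×25 + 12×10 + 10×15 = 1345.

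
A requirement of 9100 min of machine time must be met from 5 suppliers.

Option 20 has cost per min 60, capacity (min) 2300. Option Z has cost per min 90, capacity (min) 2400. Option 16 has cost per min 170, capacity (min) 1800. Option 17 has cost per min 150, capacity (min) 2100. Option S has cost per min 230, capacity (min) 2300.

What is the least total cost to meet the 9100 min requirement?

1090000

Use suppliers in increasing cost order.
Option 20 at 60: take all 2300 min — 6800 still needed.
Option Z (90): use full 2400 — 4400 min to go.
Take 2100 from Option 17 at 150 — need 2300 more.
Take 1800 from Option 16 at 170 — need 500 more.
Option S (230): take the remaining 500 — done.
Cost = 2300×60 + 2400×90 + 2100×150 + 1800×170 + 500×230 = 1090000.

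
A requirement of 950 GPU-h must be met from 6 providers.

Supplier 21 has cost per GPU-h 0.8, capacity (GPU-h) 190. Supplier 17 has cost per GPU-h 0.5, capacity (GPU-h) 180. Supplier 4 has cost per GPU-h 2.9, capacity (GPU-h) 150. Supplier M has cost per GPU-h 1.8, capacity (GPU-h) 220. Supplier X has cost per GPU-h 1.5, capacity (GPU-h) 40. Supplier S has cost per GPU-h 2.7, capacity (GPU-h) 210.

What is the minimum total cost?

1584

Cheapest first:
Supplier 17 at 0.5: take all 180 GPU-h → 770 still needed.
Supplier 21 (0.8): use full 190 → 580 GPU-h to go.
Supplier X at 1.5: take all 40 GPU-h → 540 still needed.
Supplier M (1.8): use full 220 → 320 GPU-h to go.
Supplier S (2.7): use full 210 → 110 GPU-h to go.
Supplier 4 at 2.9: take 110 of its 150 → requirement met.
Cost = 180×0.5 + 190×0.8 + 40×1.5 + 220×1.8 + 210×2.7 + 110×2.9 = 1584.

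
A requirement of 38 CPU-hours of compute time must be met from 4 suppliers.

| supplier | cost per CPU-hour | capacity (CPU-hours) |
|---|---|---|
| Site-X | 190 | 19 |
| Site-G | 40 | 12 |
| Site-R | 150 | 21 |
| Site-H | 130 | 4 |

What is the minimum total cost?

Cheapest first:
Site-G at 40: take all 12 CPU-hours ; 26 still needed.
Take 4 from Site-H at 130 ; need 22 more.
Site-R (150): use full 21 ; 1 CPU-hours to go.
Site-X at 190: take 1 of its 19 ; requirement met.
Cost = 12×40 + 4×130 + 21×150 + 1×190 = 4340.

4340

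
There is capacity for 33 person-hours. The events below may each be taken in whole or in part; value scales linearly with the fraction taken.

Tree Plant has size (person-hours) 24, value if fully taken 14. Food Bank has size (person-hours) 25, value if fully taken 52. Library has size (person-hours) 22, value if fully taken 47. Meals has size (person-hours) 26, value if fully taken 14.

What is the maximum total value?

69.88

Rank by value-to-size ratio: Library 47/22≈2.14, Food Bank 52/25≈2.08, Tree Plant 14/24≈0.583, Meals 14/26≈0.538.
Take all of Library (22 person-hours, value 47) — 11 person-hours left.
Fill the last 11 person-hours with part of Food Bank: 11/25 of it earns 22.88.
Total value = 69.88.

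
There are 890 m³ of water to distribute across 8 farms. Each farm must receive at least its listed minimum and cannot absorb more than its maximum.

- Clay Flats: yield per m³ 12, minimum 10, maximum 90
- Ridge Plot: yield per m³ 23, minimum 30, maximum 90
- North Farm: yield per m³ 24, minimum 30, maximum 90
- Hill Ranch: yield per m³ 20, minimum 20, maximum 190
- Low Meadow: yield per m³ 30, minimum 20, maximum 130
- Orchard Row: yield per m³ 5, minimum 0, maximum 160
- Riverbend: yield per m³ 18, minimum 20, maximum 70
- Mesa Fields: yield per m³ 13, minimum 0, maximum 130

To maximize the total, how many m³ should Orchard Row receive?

Meeting every minimum uses 10+30+30+20+20+0+20+0 = 130 m³, leaving 760.
Rank by yield per m³: Low Meadow 30 > North Farm 24 > Ridge Plot 23 > Hill Ranch 20 > Riverbend 18 > Mesa Fields 13 > Clay Flats 12 > Orchard Row 5.
Low Meadow: +110 to 130 (cap) ; 650 left.
Give North Farm 60 more to hit its cap of 90 ; 590 left.
Ridge Plot takes 60 more to reach its cap of 90 ; 530 left.
Hill Ranch takes 170 more to reach its cap of 190 ; 360 left.
Riverbend takes 50 more to reach its cap of 70 ; 310 left.
Mesa Fields: +130 to 130 (cap) ; 180 left.
Give Clay Flats 80 more to hit its cap of 90 ; 100 left.
Orchard Row: +100 (room for 160) → 100. Pool exhausted.

100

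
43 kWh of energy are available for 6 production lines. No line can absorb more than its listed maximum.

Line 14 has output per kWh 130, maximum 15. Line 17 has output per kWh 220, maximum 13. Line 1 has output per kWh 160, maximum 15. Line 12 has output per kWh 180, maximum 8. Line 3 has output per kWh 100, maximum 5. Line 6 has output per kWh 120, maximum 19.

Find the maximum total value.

Order the production lines by output per kWh: Line 17 220 > Line 12 180 > Line 1 160 > Line 14 130 > Line 6 120 > Line 3 100.
Line 17: +13 to 13 (cap) — 30 left.
Line 12: +8 to 8 (cap) — 22 left.
Line 1 takes 15 to reach its cap of 15 — 7 left.
Line 14: +7 (room for 15) → 7. Pool exhausted.
Total = 130×7 + 220×13 + 160×15 + 180×8 = 7610.

7610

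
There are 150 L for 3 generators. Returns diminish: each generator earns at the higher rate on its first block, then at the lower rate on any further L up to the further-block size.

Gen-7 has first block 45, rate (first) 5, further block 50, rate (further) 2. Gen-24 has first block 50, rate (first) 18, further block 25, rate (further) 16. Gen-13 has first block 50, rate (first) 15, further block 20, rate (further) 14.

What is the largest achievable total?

2355

Treat each block as its own option and order by rate: Gen-24/tier1 18 > Gen-24/tier2 16 > Gen-13/tier1 15 > Gen-13/tier2 14 > Gen-7/tier1 5 > Gen-7/tier2 2.
Gen-24/tier1 (18): +50 — 100 left.
Gen-24 tier2 at 16: fill all 25 — 75 left.
Gen-13 tier1 at 15: fill all 50 — 25 left.
Gen-13/tier2 (14): +20 — 5 left.
5 remain; put them into Gen-7 tier1 at 5.
Total = 18×50 + 16×25 + 15×50 + 14×20 + 5×5 = 2355.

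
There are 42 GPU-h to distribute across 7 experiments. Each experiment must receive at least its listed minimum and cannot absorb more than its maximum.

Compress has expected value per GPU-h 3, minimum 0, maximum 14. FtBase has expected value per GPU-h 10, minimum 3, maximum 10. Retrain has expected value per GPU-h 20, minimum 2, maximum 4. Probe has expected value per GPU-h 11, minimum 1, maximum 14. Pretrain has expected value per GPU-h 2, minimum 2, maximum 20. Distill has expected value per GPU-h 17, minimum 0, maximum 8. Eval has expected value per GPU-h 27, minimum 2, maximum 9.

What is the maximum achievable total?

Meeting every minimum uses 0+3+2+1+2+0+2 = 10 GPU-h, leaving 32.
Order the experiments by expected value per GPU-h: Eval 27 > Retrain 20 > Distill 17 > Probe 11 > FtBase 10 > Compress 3 > Pretrain 2.
Give Eval 7 more to hit its cap of 9 ; 25 left.
Retrain: +2 to 4 (cap) ; 23 left.
Distill: +8 to 8 (cap) ; 15 left.
Probe takes 13 more to reach its cap of 14 ; 2 left.
FtBase has room for 7 more but only 2 remain, so it gets 5.
Total = 10×5 + 20×4 + 11×14 + 2×2 + 17×8 + 27×9 = 667.

667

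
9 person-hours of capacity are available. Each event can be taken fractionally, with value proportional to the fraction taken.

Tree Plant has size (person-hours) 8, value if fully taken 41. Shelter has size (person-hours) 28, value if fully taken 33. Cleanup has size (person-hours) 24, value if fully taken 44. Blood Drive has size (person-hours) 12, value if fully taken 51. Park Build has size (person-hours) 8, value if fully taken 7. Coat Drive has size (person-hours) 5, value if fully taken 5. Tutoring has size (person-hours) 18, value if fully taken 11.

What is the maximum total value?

Sort by value density: Tree Plant 41/8≈5.12, Blood Drive 51/12≈4.25, Cleanup 44/24≈1.83, Shelter 33/28≈1.18, Coat Drive 5/5≈1, Park Build 7/8≈0.875, Tutoring 11/18≈0.611.
Tree Plant: take in full, 8 person-hours for value 41 → 1 left.
Fill the last 1 person-hours with part of Blood Drive: 1/12 of it earns 4.25.
Total value = 45.25.

45.25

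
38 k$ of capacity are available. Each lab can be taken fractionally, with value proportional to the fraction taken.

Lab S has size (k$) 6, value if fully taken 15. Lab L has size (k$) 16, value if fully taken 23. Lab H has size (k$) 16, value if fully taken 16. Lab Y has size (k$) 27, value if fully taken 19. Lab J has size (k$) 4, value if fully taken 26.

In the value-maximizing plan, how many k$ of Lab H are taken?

12

Best value per unit of size first: Lab J 26/4≈6.5, Lab S 15/6≈2.5, Lab L 23/16≈1.44, Lab H 16/16≈1, Lab Y 19/27≈0.704.
All 4 k$ of Lab J fit (value 26) — 34 remain.
Lab S: take in full, 6 k$ for value 15 — 28 left.
Lab L: take in full, 16 k$ for value 23 — 12 left.
Only 12 k$ remain; take 12/16 of Lab H for value 16×12/16 = 12.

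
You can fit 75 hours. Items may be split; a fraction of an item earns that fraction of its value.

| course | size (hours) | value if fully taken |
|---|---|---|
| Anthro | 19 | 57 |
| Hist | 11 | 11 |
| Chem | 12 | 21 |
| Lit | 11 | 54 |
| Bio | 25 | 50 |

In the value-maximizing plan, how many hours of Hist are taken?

8

Best value per unit of size first: Lit 54/11≈4.91, Anthro 57/19≈3, Bio 50/25≈2, Chem 21/12≈1.75, Hist 11/11≈1.
Take all of Lit (11 hours, value 54) → 64 hours left.
Take all of Anthro (19 hours, value 57) → 45 hours left.
Take all of Bio (25 hours, value 50) → 20 hours left.
All 12 hours of Chem fit (value 21) → 8 remain.
Fill the last 8 hours with part of Hist: 8/11 of it earns 8.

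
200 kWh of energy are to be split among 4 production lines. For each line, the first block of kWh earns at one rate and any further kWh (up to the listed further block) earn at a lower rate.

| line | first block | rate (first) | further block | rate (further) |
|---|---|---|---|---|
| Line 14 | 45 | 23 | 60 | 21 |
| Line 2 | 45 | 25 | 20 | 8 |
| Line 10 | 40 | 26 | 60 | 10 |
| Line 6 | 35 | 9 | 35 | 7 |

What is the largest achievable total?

Treat each block as its own option and order by rate: Line 10/first 26 > Line 2/first 25 > Line 14/first 23 > Line 14/second 21 > Line 10/second 10 > Line 6/first 9 > Line 2/second 8 > Line 6/second 7.
Line 10 first at 26: fill all 40 → 160 left.
Line 2/first (25): +45 → 115 left.
Fill Line 14 first block (45 at 23) → 70 left.
Fill Line 14 second block (60 at 21) → 10 left.
10 remain; put them into Line 10 second at 10.
Total = 26×40 + 25×45 + 23×45 + 21×60 + 10×10 = 4560.

4560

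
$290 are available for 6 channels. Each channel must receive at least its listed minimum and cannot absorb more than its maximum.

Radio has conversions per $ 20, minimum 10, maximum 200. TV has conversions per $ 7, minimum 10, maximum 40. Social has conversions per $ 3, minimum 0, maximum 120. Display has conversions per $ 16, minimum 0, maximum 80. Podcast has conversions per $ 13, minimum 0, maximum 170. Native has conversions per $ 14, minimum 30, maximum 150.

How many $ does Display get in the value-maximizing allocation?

50

Meeting every minimum uses 10+10+0+0+0+30 = 50 $, leaving 240.
Highest conversions per $ first: Radio 20 > Display 16 > Native 14 > Podcast 13 > TV 7 > Social 3.
Radio takes 190 more to reach its cap of 200 — 50 left.
Display has room for 80 more but only 50 remain, so it gets 50.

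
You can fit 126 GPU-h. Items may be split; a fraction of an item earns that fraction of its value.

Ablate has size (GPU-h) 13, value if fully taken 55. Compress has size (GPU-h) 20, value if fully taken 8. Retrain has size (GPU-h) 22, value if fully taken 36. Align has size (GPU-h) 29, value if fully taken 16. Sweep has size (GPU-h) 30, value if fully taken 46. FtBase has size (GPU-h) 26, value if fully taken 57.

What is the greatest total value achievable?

Sort by value density: Ablate 55/13≈4.23, FtBase 57/26≈2.19, Retrain 36/22≈1.64, Sweep 46/30≈1.53, Align 16/29≈0.552, Compress 8/20≈0.4.
Take all of Ablate (13 GPU-h, value 55) ; 113 GPU-h left.
Take all of FtBase (26 GPU-h, value 57) ; 87 GPU-h left.
All 22 GPU-h of Retrain fit (value 36) ; 65 remain.
Sweep: take in full, 30 GPU-h for value 46 ; 35 left.
Take all of Align (29 GPU-h, value 16) ; 6 GPU-h left.
Fill the last 6 GPU-h with part of Compress: 6/20 of it earns 2.4.
Total value = 212.4.

212.4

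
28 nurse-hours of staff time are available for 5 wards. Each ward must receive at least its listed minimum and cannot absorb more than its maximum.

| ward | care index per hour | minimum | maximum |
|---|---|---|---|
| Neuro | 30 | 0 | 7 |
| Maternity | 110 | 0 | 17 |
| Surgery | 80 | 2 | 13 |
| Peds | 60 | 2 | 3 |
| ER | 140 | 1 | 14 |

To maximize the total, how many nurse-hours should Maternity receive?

Meeting every minimum uses 0+0+2+2+1 = 5 nurse-hours, leaving 23.
Rank by care index per hour: ER 140 > Maternity 110 > Surgery 80 > Peds 60 > Neuro 30.
Give ER 13 more to hit its cap of 14 → 10 left.
Only 10 left; Maternity takes them to reach 10.

10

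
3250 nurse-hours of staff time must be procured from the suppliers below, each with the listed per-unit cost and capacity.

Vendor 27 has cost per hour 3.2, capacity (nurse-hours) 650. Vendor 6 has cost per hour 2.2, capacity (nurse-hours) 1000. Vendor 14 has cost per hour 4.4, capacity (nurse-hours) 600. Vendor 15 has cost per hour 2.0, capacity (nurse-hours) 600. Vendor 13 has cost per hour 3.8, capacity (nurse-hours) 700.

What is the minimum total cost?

Fill from the cheapest supplier first.
Vendor 15 (2.0): use full 600 — 2650 nurse-hours to go.
Take 1000 from Vendor 6 at 2.2 — need 1650 more.
Vendor 27 at 3.2: take all 650 nurse-hours — 1000 still needed.
Vendor 13 (3.8): use full 700 — 300 nurse-hours to go.
Take 300 from Vendor 14 at 4.4 to finish.
Cost = 600×2.0 + 1000×2.2 + 650×3.2 + 700×3.8 + 300×4.4 = 9460.

9460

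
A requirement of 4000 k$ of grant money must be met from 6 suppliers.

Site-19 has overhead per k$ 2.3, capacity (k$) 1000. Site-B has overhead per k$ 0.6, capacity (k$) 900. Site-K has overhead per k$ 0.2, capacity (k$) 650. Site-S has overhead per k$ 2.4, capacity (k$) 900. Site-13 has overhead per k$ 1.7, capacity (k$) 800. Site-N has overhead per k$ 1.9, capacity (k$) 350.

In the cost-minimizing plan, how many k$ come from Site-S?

300

Fill from the cheapest supplier first.
Site-K at 0.2: take all 650 k$ — 3350 still needed.
Take 900 from Site-B at 0.6 — need 2450 more.
Site-13 (1.7): use full 800 — 1650 k$ to go.
Site-N (1.9): use full 350 — 1300 k$ to go.
Site-19 (2.3): use full 1000 — 300 k$ to go.
Site-S (2.4): take the remaining 300 — done.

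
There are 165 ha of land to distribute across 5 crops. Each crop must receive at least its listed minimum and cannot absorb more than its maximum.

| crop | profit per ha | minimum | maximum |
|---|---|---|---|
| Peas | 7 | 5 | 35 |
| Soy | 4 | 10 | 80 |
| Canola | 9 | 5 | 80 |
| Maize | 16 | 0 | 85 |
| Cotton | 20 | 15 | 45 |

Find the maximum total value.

2515

Meeting every minimum uses 5+10+5+0+15 = 35 ha, leaving 130.
Rank by profit per ha: Cotton 20 > Maize 16 > Canola 9 > Peas 7 > Soy 4.
Cotton takes 30 more to reach its cap of 45 ; 100 left.
Give Maize 85 more to hit its cap of 85 ; 15 left.
Canola has room for 75 more but only 15 remain, so it gets 20.
Total = 7×5 + 4×10 + 9×20 + 16×85 + 20×45 = 2515.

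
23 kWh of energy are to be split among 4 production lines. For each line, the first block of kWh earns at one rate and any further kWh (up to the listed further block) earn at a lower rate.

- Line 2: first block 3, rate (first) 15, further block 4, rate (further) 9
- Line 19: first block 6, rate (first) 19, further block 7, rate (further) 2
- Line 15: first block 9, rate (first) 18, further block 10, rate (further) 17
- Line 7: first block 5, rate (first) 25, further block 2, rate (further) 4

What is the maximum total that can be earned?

Treat each block as its own option and order by rate: Line 7/tier1 25 > Line 19/tier1 19 > Line 15/tier1 18 > Line 15/tier2 17 > Line 2/tier1 15 > Line 2/tier2 9 > Line 7/tier2 4 > Line 19/tier2 2.
Line 7 tier1 at 25: fill all 5 ; 18 left.
Line 19/tier1 (19): +6 ; 12 left.
Fill Line 15 tier1 block (9 at 18) ; 3 left.
3 remain; put them into Line 15 tier2 at 17.
Total = 25×5 + 19×6 + 18×9 + 17×3 = 452.

452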